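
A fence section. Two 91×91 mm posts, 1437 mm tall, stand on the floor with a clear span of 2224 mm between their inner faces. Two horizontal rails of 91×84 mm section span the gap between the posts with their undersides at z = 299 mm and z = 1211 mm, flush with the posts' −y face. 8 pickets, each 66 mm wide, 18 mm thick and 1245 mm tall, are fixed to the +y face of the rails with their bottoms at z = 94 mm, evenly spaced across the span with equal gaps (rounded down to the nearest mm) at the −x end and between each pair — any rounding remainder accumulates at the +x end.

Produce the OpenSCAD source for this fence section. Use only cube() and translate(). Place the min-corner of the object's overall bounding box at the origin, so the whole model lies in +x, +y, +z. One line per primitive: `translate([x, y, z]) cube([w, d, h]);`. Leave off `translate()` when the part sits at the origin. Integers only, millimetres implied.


cube([91, 91, 1437]);
translate([2315, 0, 0]) cube([91, 91, 1437]);
translate([91, 0, 299]) cube([2224, 91, 84]);
translate([91, 0, 1211]) cube([2224, 91, 84]);
translate([279, 91, 94]) cube([66, 18, 1245]);
translate([533, 91, 94]) cube([66, 18, 1245]);
translate([787, 91, 94]) cube([66, 18, 1245]);
translate([1041, 91, 94]) cube([66, 18, 1245]);
translate([1295, 91, 94]) cube([66, 18, 1245]);
translate([1549, 91, 94]) cube([66, 18, 1245]);
translate([1803, 91, 94]) cube([66, 18, 1245]);
translate([2057, 91, 94]) cube([66, 18, 1245]);


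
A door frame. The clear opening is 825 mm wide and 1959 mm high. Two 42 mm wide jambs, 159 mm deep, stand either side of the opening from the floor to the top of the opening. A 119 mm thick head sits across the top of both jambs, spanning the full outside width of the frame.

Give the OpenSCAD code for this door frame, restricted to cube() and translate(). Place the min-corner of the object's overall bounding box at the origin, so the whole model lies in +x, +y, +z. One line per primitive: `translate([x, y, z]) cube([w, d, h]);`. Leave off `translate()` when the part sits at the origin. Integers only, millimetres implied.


cube([42, 159, 1959]);
translate([867, 0, 0]) cube([42, 159, 1959]);
translate([0, 0, 1959]) cube([909, 159, 119]);


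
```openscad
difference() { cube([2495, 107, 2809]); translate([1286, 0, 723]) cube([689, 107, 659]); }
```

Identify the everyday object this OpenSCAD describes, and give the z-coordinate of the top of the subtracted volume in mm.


A wall with a window opening. The window head height is 1382 mm.

A wall with a rectangular opening subtracted — a window. Sill at z = 723, opening 659 mm tall, so the head is at 723 + 659 = 1382 mm.


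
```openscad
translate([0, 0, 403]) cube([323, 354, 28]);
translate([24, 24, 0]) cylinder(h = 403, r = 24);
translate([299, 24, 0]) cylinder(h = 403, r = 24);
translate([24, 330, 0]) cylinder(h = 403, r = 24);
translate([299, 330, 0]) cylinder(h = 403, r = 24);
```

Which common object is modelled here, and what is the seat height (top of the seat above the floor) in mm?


A stool. The seat height is 431 mm.

A 323×354×28 slab at z = 403 on four corner cylinders — a stool. The seat top is 403 + 28 = 431 mm.


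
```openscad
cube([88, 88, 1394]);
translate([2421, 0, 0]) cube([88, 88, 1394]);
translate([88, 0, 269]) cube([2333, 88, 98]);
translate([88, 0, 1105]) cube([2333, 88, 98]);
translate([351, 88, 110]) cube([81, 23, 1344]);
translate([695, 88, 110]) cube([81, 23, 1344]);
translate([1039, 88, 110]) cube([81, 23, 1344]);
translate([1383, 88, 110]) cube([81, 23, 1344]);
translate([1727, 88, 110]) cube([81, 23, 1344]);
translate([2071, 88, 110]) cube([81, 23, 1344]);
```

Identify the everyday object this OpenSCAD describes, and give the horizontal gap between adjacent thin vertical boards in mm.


A fence section. The picket gap is 263 mm.

Two posts, two rails, 6 pickets — a fence section. Span 2333 mm holds 6 pickets of 81 mm with 7 equal gaps: ⌊(2333 − 6·81) / 7⌋ = 263 mm.


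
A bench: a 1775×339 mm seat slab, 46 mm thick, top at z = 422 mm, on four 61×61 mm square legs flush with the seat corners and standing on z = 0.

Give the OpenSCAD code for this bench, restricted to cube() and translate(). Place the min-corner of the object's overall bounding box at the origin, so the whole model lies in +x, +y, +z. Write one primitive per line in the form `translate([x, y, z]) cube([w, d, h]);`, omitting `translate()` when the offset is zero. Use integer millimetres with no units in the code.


translate([0, 0, 376]) cube([1775, 339, 46]);
cube([61, 61, 376]);
translate([0, 278, 0]) cube([61, 61, 376]);
translate([1714, 0, 0]) cube([61, 61, 376]);
translate([1714, 278, 0]) cube([61, 61, 376]);


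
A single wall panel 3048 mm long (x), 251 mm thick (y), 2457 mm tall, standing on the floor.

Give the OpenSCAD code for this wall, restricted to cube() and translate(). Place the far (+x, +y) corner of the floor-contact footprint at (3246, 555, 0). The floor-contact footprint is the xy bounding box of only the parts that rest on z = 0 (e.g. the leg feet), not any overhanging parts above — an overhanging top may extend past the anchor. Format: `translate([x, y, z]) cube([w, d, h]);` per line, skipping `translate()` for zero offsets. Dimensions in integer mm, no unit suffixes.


translate([198, 304, 0]) cube([3048, 251, 2457]);


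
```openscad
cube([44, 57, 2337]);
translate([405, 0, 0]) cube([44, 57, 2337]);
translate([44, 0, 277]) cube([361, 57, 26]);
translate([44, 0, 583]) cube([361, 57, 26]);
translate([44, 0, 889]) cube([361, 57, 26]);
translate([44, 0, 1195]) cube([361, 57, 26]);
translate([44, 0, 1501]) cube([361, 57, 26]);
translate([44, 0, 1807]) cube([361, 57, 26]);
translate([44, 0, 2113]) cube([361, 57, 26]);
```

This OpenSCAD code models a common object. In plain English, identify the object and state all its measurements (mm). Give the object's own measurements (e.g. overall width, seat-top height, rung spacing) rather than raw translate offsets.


A straight ladder. Two 44×57 mm vertical rails, 2337 mm tall, stand 449 mm apart (outside-to-outside) with their front faces coplanar on the −y side. 7 rungs, each 57 mm deep and 26 mm tall, span between the inner faces of the rails, front faces flush with the rails. The lowest rung's underside is at z = 277 mm and rungs are spaced 306 mm apart (underside to underside).


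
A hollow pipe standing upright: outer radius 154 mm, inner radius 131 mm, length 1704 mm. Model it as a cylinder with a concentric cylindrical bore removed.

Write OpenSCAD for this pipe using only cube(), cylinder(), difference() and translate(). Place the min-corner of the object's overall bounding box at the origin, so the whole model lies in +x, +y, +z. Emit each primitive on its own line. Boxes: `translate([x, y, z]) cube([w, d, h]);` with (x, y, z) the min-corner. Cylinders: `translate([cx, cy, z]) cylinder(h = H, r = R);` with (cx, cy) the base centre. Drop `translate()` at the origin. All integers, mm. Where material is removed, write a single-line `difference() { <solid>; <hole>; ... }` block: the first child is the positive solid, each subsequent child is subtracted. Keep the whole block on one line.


difference() { translate([154, 154, 0]) cylinder(h = 1704, r = 154); translate([154, 154, 0]) cylinder(h = 1704, r = 131); }


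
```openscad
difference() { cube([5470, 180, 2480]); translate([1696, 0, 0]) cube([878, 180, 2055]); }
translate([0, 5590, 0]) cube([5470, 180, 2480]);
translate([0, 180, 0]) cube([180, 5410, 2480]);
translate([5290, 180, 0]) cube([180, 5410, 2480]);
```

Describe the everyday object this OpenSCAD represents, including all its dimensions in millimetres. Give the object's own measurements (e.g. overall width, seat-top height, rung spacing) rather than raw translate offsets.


A single room: four walls, each 2480 mm tall and 180 mm thick, enclosing an outside footprint 5470×5770 mm (x × y), no floor or roof. The front and back walls (−y and +y sides) run the full x-width; the side walls fit between their inner faces. A door opening 878 mm wide and 2055 mm tall is cut through the front wall from the floor up, its −x edge 1696 mm from the wall's −x end.


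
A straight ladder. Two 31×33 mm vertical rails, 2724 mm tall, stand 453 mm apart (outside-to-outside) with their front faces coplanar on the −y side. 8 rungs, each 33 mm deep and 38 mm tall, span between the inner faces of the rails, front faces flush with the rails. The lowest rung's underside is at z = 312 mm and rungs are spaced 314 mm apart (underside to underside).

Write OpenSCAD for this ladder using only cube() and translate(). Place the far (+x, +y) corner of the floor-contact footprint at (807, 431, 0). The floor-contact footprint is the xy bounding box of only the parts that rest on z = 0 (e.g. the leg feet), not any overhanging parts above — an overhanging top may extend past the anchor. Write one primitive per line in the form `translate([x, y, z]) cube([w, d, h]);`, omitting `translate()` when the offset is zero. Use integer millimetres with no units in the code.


// rung span = 453 - 2*31 = 391
// rung[k] z = 312 + k*314
translate([354, 398, 0]) cube([31, 33, 2724]);
translate([776, 398, 0]) cube([31, 33, 2724]);
translate([385, 398, 312]) cube([391, 33, 38]);
translate([385, 398, 626]) cube([391, 33, 38]);
translate([385, 398, 940]) cube([391, 33, 38]);
translate([385, 398, 1254]) cube([391, 33, 38]);
translate([385, 398, 1568]) cube([391, 33, 38]);
translate([385, 398, 1882]) cube([391, 33, 38]);
translate([385, 398, 2196]) cube([391, 33, 38]);
translate([385, 398, 2510]) cube([391, 33, 38]);


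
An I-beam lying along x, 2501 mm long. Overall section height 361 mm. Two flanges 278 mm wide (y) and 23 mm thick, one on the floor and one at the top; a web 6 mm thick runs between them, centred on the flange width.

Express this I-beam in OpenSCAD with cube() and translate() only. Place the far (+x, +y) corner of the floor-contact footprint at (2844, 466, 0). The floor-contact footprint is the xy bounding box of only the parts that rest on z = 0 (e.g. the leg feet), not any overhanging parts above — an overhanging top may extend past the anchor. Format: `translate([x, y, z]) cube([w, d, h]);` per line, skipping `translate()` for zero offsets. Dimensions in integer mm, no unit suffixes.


translate([343, 188, 0]) cube([2501, 278, 23]);
translate([343, 324, 23]) cube([2501, 6, 315]);
translate([343, 188, 338]) cube([2501, 278, 23]);


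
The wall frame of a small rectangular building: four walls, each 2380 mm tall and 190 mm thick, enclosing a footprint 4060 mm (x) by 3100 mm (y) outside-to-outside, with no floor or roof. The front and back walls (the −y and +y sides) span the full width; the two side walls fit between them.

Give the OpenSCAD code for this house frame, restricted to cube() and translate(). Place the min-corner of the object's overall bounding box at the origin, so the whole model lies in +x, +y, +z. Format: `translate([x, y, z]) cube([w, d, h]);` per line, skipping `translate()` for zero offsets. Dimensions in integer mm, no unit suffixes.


cube([4060, 190, 2380]);
translate([0, 2910, 0]) cube([4060, 190, 2380]);
translate([0, 190, 0]) cube([190, 2720, 2380]);
translate([3870, 190, 0]) cube([190, 2720, 2380]);


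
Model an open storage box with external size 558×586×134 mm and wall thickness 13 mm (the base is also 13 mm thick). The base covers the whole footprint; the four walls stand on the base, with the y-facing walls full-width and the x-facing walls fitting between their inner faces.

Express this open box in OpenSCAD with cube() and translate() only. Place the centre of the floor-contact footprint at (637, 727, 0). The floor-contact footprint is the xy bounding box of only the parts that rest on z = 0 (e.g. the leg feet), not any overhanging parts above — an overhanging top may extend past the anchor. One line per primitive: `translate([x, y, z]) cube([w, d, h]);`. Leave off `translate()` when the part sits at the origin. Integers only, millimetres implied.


translate([358, 434, 0]) cube([558, 586, 13]);
translate([358, 434, 13]) cube([558, 13, 121]);
translate([358, 1007, 13]) cube([558, 13, 121]);
translate([358, 447, 13]) cube([13, 560, 121]);
translate([903, 447, 13]) cube([13, 560, 121]);


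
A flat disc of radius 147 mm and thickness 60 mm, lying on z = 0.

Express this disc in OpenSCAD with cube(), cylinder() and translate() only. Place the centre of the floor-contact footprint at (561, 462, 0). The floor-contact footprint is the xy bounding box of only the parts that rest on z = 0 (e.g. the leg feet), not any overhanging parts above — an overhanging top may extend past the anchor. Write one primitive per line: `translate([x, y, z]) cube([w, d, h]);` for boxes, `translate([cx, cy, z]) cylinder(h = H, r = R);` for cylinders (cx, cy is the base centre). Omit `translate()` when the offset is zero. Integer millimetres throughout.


translate([561, 462, 0]) cylinder(h = 60, r = 147);


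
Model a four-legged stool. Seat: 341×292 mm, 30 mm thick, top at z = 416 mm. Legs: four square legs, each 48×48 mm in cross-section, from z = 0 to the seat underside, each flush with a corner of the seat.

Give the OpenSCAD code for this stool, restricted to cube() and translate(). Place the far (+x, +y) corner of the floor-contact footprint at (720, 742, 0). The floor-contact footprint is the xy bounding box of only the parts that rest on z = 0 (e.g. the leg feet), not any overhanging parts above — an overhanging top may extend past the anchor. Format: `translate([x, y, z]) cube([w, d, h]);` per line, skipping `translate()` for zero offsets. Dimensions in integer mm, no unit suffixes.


translate([379, 450, 386]) cube([341, 292, 30]);
translate([379, 450, 0]) cube([48, 48, 386]);
translate([672, 450, 0]) cube([48, 48, 386]);
translate([379, 694, 0]) cube([48, 48, 386]);
translate([672, 694, 0]) cube([48, 48, 386]);


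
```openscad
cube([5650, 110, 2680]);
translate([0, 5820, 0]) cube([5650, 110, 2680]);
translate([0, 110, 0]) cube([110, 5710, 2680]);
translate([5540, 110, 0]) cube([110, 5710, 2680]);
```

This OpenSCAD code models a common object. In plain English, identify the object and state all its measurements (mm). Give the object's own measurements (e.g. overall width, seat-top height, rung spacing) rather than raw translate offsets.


The wall frame of a small rectangular building: four walls, each 2680 mm tall and 110 mm thick, enclosing a footprint 5650 mm (x) by 5930 mm (y) outside-to-outside, with no floor or roof. The front and back walls (the −y and +y sides) span the full width; the two side walls fit between them.


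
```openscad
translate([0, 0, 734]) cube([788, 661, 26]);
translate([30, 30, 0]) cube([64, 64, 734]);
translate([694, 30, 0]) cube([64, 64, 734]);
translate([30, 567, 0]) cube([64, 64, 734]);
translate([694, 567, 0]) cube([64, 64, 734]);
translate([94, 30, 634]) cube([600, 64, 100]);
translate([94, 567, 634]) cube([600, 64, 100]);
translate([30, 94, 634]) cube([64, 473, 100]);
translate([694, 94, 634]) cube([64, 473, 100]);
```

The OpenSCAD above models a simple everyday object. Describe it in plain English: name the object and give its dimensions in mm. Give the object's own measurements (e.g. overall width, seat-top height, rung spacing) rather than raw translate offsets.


A table: top 788 mm (x) × 661 mm (y), 26 mm thick, upper face at z = 760 mm, on four 64×64 mm square legs, each inset 30 mm from the nearest pair of top edges from z = 0 to the bottom of the top. Four apron rails, 64 mm thick and 100 mm tall, run between adjacent legs with their top edges flush with the underside of the top and their outer faces flush with the legs' outer faces.


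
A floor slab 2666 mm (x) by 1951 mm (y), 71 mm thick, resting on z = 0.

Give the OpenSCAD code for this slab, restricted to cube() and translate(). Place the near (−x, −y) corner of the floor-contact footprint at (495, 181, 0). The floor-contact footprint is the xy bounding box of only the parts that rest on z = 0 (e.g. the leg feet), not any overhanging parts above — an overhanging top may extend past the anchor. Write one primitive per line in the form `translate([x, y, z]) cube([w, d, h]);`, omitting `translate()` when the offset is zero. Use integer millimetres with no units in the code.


translate([495, 181, 0]) cube([2666, 1951, 71]);


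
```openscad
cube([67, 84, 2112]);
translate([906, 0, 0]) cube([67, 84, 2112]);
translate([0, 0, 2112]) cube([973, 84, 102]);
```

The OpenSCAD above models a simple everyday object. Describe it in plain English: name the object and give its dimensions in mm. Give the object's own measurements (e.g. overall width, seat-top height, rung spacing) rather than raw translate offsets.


A door frame. The clear opening is 839 mm wide and 2112 mm high. Two 67 mm wide jambs, 84 mm deep, stand either side of the opening from the floor to the top of the opening. A 102 mm thick head sits across the top of both jambs, spanning the full outside width of the frame.


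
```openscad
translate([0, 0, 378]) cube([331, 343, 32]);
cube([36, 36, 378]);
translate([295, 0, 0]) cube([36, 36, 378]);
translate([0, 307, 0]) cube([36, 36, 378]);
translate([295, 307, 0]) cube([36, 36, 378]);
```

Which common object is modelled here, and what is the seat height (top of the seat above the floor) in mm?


A stool. The seat height is 410 mm.

A 331×343×32 slab at z = 378 on four corner posts — a stool. The seat top is 378 + 32 = 410 mm.


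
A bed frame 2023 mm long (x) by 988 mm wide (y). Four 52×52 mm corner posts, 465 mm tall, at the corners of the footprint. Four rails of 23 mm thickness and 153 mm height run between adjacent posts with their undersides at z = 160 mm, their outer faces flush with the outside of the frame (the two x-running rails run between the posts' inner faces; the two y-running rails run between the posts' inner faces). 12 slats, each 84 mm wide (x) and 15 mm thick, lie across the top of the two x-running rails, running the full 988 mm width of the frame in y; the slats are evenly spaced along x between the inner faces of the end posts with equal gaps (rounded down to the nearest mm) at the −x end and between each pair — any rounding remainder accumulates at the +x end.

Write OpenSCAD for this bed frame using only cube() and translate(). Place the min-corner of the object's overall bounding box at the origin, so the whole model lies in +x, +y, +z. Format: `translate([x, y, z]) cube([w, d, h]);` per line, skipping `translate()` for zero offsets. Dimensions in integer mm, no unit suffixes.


cube([52, 52, 465]);
translate([0, 936, 0]) cube([52, 52, 465]);
translate([1971, 0, 0]) cube([52, 52, 465]);
translate([1971, 936, 0]) cube([52, 52, 465]);
translate([52, 0, 160]) cube([1919, 23, 153]);
translate([52, 965, 160]) cube([1919, 23, 153]);
translate([0, 52, 160]) cube([23, 884, 153]);
translate([2000, 52, 160]) cube([23, 884, 153]);
translate([122, 0, 313]) cube([84, 988, 15]);
translate([276, 0, 313]) cube([84, 988, 15]);
translate([430, 0, 313]) cube([84, 988, 15]);
translate([584, 0, 313]) cube([84, 988, 15]);
translate([738, 0, 313]) cube([84, 988, 15]);
translate([892, 0, 313]) cube([84, 988, 15]);
translate([1046, 0, 313]) cube([84, 988, 15]);
translate([1200, 0, 313]) cube([84, 988, 15]);
translate([1354, 0, 313]) cube([84, 988, 15]);
translate([1508, 0, 313]) cube([84, 988, 15]);
translate([1662, 0, 313]) cube([84, 988, 15]);
translate([1816, 0, 313]) cube([84, 988, 15]);


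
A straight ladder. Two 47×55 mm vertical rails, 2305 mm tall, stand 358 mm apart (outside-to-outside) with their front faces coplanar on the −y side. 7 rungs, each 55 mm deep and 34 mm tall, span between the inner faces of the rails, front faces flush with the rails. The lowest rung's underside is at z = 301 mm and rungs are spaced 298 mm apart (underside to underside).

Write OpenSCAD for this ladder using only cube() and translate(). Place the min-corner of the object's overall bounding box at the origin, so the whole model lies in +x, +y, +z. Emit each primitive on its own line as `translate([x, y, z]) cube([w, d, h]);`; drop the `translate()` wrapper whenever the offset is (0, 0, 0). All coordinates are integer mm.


cube([47, 55, 2305]);
translate([311, 0, 0]) cube([47, 55, 2305]);
translate([47, 0, 301]) cube([264, 55, 34]);
translate([47, 0, 599]) cube([264, 55, 34]);
translate([47, 0, 897]) cube([264, 55, 34]);
translate([47, 0, 1195]) cube([264, 55, 34]);
translate([47, 0, 1493]) cube([264, 55, 34]);
translate([47, 0, 1791]) cube([264, 55, 34]);
translate([47, 0, 2089]) cube([264, 55, 34]);


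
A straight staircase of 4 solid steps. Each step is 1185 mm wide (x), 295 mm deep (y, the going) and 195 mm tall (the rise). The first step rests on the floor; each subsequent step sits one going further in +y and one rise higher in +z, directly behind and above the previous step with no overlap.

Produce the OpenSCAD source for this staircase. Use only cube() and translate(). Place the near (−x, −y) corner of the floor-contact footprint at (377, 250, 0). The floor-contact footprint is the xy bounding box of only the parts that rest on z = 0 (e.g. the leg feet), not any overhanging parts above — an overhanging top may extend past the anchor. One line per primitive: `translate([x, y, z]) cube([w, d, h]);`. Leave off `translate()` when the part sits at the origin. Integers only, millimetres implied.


translate([377, 250, 0]) cube([1185, 295, 195]);
translate([377, 545, 195]) cube([1185, 295, 195]);
translate([377, 840, 390]) cube([1185, 295, 195]);
translate([377, 1135, 585]) cube([1185, 295, 195]);


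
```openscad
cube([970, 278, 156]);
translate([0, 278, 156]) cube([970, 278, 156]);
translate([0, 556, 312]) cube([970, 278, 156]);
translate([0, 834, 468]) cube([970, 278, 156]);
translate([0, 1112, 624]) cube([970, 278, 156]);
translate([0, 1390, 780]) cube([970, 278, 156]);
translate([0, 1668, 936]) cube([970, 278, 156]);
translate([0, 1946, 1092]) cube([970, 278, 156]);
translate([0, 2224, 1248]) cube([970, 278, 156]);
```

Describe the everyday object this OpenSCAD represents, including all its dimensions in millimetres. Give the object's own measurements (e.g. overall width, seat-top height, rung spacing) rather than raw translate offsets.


A straight staircase of 9 solid steps. Each step is 970 mm wide (x), 278 mm deep (y, the going) and 156 mm tall (the rise). The first step rests on the floor; each subsequent step sits one going further in +y and one rise higher in +z, directly behind and above the previous step with no overlap.


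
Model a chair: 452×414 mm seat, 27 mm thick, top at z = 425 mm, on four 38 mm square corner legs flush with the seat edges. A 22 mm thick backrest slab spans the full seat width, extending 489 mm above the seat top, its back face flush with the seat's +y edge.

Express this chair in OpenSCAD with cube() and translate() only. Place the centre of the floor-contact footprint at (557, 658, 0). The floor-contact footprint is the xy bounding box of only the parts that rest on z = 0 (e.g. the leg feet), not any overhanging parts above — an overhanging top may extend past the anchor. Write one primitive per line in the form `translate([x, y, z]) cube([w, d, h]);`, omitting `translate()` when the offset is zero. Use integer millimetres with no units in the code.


translate([331, 451, 398]) cube([452, 414, 27]);
translate([331, 451, 0]) cube([38, 38, 398]);
translate([745, 451, 0]) cube([38, 38, 398]);
translate([331, 827, 0]) cube([38, 38, 398]);
translate([745, 827, 0]) cube([38, 38, 398]);
translate([331, 843, 425]) cube([452, 22, 489]);


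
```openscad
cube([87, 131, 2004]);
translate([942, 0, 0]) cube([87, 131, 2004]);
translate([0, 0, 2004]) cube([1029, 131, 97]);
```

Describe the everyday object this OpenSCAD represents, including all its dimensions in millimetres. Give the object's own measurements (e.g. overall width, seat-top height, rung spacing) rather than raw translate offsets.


A door frame. The clear opening is 855 mm wide and 2004 mm high. Two 87 mm wide jambs, 131 mm deep, stand either side of the opening from the floor to the top of the opening. A 97 mm thick head sits across the top of both jambs, spanning the full outside width of the frame.


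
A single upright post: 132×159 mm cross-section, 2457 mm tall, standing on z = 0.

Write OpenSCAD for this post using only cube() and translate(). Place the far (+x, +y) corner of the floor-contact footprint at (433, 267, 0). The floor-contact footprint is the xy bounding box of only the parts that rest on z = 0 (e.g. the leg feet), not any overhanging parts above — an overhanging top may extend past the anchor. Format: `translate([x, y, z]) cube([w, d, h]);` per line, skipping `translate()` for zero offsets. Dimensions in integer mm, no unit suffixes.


translate([301, 108, 0]) cube([132, 159, 2457]);


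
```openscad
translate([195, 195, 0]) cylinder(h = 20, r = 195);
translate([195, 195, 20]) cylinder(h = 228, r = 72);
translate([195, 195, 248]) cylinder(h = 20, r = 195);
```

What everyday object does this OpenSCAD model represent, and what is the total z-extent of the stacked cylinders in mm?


A spool. The overall height is 268 mm.

Three coaxial cylinders, large–small–large — a spool. Two 20 mm flanges and a 228 mm core give 20 + 228 + 20 = 268 mm.


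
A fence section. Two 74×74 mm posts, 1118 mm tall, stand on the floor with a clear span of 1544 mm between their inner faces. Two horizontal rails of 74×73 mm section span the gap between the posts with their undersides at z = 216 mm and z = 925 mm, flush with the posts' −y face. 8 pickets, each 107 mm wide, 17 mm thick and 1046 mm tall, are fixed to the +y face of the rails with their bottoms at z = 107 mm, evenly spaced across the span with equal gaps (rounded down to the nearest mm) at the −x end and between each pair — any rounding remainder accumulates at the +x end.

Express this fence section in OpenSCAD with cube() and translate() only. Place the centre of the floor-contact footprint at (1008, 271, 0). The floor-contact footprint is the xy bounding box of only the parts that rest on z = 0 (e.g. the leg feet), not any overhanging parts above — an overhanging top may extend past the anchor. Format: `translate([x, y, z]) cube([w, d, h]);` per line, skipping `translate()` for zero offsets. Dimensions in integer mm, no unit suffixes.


translate([162, 234, 0]) cube([74, 74, 1118]);
translate([1780, 234, 0]) cube([74, 74, 1118]);
translate([236, 234, 216]) cube([1544, 74, 73]);
translate([236, 234, 925]) cube([1544, 74, 73]);
translate([312, 308, 107]) cube([107, 17, 1046]);
translate([495, 308, 107]) cube([107, 17, 1046]);
translate([678, 308, 107]) cube([107, 17, 1046]);
translate([861, 308, 107]) cube([107, 17, 1046]);
translate([1044, 308, 107]) cube([107, 17, 1046]);
translate([1227, 308, 107]) cube([107, 17, 1046]);
translate([1410, 308, 107]) cube([107, 17, 1046]);
translate([1593, 308, 107]) cube([107, 17, 1046]);


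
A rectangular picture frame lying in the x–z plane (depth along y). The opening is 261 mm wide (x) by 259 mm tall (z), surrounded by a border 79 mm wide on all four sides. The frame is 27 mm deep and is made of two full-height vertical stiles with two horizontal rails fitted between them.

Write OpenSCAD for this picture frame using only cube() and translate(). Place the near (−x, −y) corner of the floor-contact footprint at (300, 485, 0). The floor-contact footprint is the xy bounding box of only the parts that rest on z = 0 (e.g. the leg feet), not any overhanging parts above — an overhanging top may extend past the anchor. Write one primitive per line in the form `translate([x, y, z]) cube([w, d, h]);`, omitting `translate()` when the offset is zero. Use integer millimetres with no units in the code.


translate([300, 485, 0]) cube([79, 27, 417]);
translate([640, 485, 0]) cube([79, 27, 417]);
translate([379, 485, 0]) cube([261, 27, 79]);
translate([379, 485, 338]) cube([261, 27, 79]);


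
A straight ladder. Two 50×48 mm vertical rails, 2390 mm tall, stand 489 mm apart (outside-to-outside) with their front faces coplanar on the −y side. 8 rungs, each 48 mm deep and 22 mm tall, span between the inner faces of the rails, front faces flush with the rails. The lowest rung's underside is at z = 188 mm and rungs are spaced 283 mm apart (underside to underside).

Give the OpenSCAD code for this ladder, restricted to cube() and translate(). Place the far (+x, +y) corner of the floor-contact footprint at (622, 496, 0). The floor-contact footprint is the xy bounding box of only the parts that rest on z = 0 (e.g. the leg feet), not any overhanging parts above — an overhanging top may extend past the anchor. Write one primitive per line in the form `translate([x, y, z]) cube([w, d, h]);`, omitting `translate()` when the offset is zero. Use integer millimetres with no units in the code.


translate([133, 448, 0]) cube([50, 48, 2390]);
translate([572, 448, 0]) cube([50, 48, 2390]);
translate([183, 448, 188]) cube([389, 48, 22]);
translate([183, 448, 471]) cube([389, 48, 22]);
translate([183, 448, 754]) cube([389, 48, 22]);
translate([183, 448, 1037]) cube([389, 48, 22]);
translate([183, 448, 1320]) cube([389, 48, 22]);
translate([183, 448, 1603]) cube([389, 48, 22]);
translate([183, 448, 1886]) cube([389, 48, 22]);
translate([183, 448, 2169]) cube([389, 48, 22]);


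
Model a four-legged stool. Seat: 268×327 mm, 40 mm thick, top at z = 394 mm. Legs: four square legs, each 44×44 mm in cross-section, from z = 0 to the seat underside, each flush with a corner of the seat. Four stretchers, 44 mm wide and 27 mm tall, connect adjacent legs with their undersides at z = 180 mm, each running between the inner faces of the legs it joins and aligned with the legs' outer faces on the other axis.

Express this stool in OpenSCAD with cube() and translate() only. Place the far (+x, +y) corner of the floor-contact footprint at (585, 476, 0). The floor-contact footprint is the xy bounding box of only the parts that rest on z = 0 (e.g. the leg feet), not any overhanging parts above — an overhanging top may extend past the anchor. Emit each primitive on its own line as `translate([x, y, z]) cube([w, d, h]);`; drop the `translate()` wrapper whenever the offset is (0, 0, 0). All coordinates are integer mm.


translate([317, 149, 354]) cube([268, 327, 40]);
translate([317, 149, 0]) cube([44, 44, 354]);
translate([541, 149, 0]) cube([44, 44, 354]);
translate([317, 432, 0]) cube([44, 44, 354]);
translate([541, 432, 0]) cube([44, 44, 354]);
translate([361, 149, 180]) cube([180, 44, 27]);
translate([361, 432, 180]) cube([180, 44, 27]);
translate([317, 193, 180]) cube([44, 239, 27]);
translate([541, 193, 180]) cube([44, 239, 27]);


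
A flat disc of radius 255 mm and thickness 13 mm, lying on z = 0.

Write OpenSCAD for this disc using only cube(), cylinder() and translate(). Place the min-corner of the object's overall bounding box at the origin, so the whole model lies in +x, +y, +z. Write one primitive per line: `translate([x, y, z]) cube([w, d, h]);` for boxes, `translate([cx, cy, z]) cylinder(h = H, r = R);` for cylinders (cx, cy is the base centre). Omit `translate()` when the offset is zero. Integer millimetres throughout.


translate([255, 255, 0]) cylinder(h = 13, r = 255);


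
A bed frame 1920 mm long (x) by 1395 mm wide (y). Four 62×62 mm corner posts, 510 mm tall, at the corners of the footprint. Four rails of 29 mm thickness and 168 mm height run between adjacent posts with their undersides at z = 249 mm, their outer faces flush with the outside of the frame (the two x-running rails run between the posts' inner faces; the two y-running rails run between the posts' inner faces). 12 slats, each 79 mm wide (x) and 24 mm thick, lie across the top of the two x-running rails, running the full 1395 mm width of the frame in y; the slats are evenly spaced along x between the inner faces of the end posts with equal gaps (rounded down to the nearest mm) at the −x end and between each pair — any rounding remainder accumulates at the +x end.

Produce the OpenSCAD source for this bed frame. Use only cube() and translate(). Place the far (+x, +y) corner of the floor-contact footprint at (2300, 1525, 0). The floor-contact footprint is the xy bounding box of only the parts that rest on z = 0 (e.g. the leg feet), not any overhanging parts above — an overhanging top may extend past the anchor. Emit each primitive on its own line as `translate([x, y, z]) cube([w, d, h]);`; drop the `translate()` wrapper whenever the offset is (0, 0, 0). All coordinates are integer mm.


translate([380, 130, 0]) cube([62, 62, 510]);
translate([380, 1463, 0]) cube([62, 62, 510]);
translate([2238, 130, 0]) cube([62, 62, 510]);
translate([2238, 1463, 0]) cube([62, 62, 510]);
translate([442, 130, 249]) cube([1796, 29, 168]);
translate([442, 1496, 249]) cube([1796, 29, 168]);
translate([380, 192, 249]) cube([29, 1271, 168]);
translate([2271, 192, 249]) cube([29, 1271, 168]);
translate([507, 130, 417]) cube([79, 1395, 24]);
translate([651, 130, 417]) cube([79, 1395, 24]);
translate([795, 130, 417]) cube([79, 1395, 24]);
translate([939, 130, 417]) cube([79, 1395, 24]);
translate([1083, 130, 417]) cube([79, 1395, 24]);
translate([1227, 130, 417]) cube([79, 1395, 24]);
translate([1371, 130, 417]) cube([79, 1395, 24]);
translate([1515, 130, 417]) cube([79, 1395, 24]);
translate([1659, 130, 417]) cube([79, 1395, 24]);
translate([1803, 130, 417]) cube([79, 1395, 24]);
translate([1947, 130, 417]) cube([79, 1395, 24]);
translate([2091, 130, 417]) cube([79, 1395, 24]);


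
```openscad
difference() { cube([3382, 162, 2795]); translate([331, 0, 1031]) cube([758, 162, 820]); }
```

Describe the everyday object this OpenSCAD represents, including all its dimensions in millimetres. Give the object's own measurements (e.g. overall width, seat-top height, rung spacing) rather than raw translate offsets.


A wall 3382 mm long (x), 162 mm thick (y), 2795 mm tall, with a rectangular window opening cut through it. The opening is 758 mm wide and 820 mm tall; its sill is at z = 1031 mm and its near (−x) edge is 331 mm from the wall's −x end. The opening passes through the full wall thickness.


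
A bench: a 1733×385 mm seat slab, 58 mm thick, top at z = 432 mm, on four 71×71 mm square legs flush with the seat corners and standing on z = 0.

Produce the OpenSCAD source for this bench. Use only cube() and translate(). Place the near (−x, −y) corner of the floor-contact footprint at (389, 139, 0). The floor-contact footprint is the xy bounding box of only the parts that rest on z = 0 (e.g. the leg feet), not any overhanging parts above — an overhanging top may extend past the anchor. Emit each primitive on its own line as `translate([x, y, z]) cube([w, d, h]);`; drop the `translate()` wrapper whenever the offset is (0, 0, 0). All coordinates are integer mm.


// leg_h = 432 − 58 = 374
translate([389, 139, 374]) cube([1733, 385, 58]);
translate([389, 139, 0]) cube([71, 71, 374]);
translate([389, 453, 0]) cube([71, 71, 374]);
translate([2051, 139, 0]) cube([71, 71, 374]);
translate([2051, 453, 0]) cube([71, 71, 374]);


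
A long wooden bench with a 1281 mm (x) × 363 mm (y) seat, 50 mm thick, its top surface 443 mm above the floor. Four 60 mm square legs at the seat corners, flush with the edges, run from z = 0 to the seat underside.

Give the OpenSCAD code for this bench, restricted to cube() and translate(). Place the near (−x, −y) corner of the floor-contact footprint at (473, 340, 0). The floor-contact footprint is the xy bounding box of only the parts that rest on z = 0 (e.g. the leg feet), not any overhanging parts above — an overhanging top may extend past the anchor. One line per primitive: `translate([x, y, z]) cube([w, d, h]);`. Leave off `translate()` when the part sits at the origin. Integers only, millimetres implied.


// leg_h = 443 − 50 = 393
translate([473, 340, 393]) cube([1281, 363, 50]);
translate([473, 340, 0]) cube([60, 60, 393]);
translate([473, 643, 0]) cube([60, 60, 393]);
translate([1694, 340, 0]) cube([60, 60, 393]);
translate([1694, 643, 0]) cube([60, 60, 393]);


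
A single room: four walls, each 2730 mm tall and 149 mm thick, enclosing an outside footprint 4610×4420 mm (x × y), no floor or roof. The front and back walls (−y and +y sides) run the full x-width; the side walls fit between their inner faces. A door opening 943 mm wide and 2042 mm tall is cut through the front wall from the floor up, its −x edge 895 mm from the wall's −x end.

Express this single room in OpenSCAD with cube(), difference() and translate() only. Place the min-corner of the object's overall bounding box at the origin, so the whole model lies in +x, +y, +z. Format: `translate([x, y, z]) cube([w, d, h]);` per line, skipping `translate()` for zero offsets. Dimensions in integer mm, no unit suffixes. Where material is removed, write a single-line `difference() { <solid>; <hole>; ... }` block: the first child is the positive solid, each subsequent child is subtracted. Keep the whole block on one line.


difference() { cube([4610, 149, 2730]); translate([895, 0, 0]) cube([943, 149, 2042]); }
translate([0, 4271, 0]) cube([4610, 149, 2730]);
translate([0, 149, 0]) cube([149, 4122, 2730]);
translate([4461, 149, 0]) cube([149, 4122, 2730]);


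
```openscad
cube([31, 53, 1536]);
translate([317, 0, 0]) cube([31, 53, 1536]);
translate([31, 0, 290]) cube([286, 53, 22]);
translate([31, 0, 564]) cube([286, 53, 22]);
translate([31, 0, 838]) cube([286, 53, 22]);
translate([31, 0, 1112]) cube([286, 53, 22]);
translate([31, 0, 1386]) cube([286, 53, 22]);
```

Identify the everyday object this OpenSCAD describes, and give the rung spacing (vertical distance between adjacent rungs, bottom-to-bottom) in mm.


A ladder. The rung spacing is 274 mm.

Two tall 31×53 posts with 5 short bars between them — a ladder. Adjacent rungs sit at z = 290 and z = 564, so the spacing is 564 − 290 = 274 mm.


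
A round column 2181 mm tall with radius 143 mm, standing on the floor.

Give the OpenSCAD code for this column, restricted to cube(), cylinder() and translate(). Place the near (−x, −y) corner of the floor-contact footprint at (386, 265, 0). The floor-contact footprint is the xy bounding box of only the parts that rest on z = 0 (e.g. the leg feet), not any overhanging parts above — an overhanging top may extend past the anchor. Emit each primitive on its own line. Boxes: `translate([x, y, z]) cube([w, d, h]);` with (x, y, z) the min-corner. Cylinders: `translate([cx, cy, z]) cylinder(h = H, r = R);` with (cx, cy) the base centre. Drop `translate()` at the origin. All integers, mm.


translate([529, 408, 0]) cylinder(h = 2181, r = 143);


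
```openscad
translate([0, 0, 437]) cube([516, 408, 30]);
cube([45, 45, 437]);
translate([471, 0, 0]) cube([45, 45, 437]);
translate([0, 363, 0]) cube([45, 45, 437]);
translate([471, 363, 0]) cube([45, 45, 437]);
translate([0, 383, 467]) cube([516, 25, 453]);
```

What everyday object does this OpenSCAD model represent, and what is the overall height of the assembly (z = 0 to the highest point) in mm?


A chair. The overall height is 920 mm.

A slab on four corner posts with a tall panel at the back — a chair. The seat slab sits at z = 437 with thickness 30, and the 453 mm backrest starts at the seat top, so the overall height is 437 + 30 + 453 = 920 mm.


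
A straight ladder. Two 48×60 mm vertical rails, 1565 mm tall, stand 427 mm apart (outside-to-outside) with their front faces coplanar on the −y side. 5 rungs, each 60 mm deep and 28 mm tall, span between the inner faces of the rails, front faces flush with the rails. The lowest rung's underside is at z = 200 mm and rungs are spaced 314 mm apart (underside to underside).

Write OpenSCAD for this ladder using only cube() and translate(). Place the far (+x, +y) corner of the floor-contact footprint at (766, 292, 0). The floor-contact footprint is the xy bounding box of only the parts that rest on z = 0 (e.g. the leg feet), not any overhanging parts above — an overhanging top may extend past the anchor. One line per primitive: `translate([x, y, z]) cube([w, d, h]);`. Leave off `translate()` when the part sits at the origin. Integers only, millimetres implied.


// rung span = 427 - 2*48 = 331
// rung[k] z = 200 + k*314
translate([339, 232, 0]) cube([48, 60, 1565]);
translate([718, 232, 0]) cube([48, 60, 1565]);
translate([387, 232, 200]) cube([331, 60, 28]);
translate([387, 232, 514]) cube([331, 60, 28]);
translate([387, 232, 828]) cube([331, 60, 28]);
translate([387, 232, 1142]) cube([331, 60, 28]);
translate([387, 232, 1456]) cube([331, 60, 28]);
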